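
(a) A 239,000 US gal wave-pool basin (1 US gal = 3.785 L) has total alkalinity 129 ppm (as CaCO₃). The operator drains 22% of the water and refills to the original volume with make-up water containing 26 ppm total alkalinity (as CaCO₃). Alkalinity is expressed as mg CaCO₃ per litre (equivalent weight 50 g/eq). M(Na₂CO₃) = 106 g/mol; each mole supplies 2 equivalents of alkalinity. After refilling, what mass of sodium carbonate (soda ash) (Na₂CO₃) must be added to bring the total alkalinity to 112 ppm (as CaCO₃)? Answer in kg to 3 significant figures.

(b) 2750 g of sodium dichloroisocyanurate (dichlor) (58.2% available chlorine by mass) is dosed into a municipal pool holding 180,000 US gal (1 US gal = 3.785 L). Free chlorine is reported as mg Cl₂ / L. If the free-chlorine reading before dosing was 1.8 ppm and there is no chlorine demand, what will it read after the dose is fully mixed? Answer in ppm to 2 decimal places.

(a) 5.43 kg; (b) 4.15 ppm

(a) Volume: 239,000 US gal × 3.785 L/gal = 904,615 L.
(a) After draining 22% and refilling: 129 × 0.78 + 26 × 0.22 = 106.34 ppm.
(a) Deficit to target: 112 − 106.34 = 5.66 mg/L.
(a) As CaCO₃: 5.66 mg/L × 904,615 L = 5120 g; ÷ 50 g/eq ÷ 2 = 51.2 mol Na₂CO₃.
(a) Mass: 51.2 × 106 = 5427 g.

(b) Volume: 180,000 US gal × 3.785 L/gal = 681,300 L.
(b) Available chlorine delivered: 2750 g × 0.582 = 1600 g as Cl₂.
(b) Concentration rise: 1600 g / 681,300 L = 2.349 mg/L = 2.35 ppm.
(b) Final FC: 1.8 + 2.35 = 4.15 ppm.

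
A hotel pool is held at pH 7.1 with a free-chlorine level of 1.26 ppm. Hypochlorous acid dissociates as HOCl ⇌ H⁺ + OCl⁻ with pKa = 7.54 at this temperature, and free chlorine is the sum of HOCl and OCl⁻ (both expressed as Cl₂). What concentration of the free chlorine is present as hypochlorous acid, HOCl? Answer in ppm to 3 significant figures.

0.924 ppm

[OCl⁻]/[HOCl] = 10^(pH − pKa) = 10^(7.1 − 7.54) = 10^-0.44 = 0.3631.
Fraction as HOCl = 1 / (1 + 0.3631) = 0.7336.
HOCl = 0.7336 × 1.26 ppm = 0.9244 ppm.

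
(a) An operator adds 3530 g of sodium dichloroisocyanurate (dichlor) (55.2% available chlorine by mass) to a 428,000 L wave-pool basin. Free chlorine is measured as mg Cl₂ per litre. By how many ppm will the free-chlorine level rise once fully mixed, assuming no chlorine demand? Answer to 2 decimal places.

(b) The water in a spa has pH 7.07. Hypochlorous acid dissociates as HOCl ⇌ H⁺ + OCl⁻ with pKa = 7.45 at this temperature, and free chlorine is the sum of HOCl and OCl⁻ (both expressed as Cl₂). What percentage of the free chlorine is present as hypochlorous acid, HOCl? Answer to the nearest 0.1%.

(a) 4.55 ppm; (b) 70.6%

(a) Available chlorine delivered: 3530 g × 0.552 = 1949 g as Cl₂.
(a) Concentration rise: 1949 g / 428,000 L = 4.553 mg/L = 4.55 ppm.

(b) [OCl⁻]/[HOCl] = 10^(pH − pKa) = 10^(7.07 − 7.45) = 10^-0.38 = 0.4169.
(b) Fraction as HOCl = 1 / (1 + 0.4169) = 0.7058.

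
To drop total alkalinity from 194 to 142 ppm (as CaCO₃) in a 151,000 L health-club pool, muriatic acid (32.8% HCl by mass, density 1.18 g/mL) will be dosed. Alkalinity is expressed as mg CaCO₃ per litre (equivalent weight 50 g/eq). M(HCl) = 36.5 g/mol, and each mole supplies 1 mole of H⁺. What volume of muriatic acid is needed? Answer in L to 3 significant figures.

Alkalinity to neutralize: (194 − 142) = 52 mg/L as CaCO₃ × 151,000 L = 7852 g as CaCO₃.
Equivalents of H⁺ required: 7852 ÷ 50 g/eq = 157 eq = 157 mol HCl.
Mass of HCl: 157 × 36.5 = 5732 g.
Mass of 32.8% solution: 5732 / 0.328 = 17,480 g.
Volume: 17,480 g ÷ 1.18 g/mL = 14,810 mL.

14.8 L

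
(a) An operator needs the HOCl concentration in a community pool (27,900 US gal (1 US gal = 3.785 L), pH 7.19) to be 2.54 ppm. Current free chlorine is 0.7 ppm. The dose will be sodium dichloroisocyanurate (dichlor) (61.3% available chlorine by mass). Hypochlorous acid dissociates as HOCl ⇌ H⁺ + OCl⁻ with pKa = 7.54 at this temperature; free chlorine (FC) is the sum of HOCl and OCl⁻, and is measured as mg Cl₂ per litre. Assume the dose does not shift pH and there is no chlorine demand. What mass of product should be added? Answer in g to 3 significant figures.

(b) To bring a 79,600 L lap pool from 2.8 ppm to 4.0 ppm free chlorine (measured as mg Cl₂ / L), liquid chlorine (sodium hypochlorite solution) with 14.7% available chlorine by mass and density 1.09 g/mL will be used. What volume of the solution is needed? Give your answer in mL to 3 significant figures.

(a) Volume: 27,900 US gal × 3.785 L/gal = 105,602 L.
(a) [OCl⁻]/[HOCl] = 10^(pH − pKa) = 10^(7.19 − 7.54) = 0.4467; fraction as HOCl = 1/(1 + 0.4467) = 0.6912.
(a) Free chlorine required for 2.54 ppm HOCl: 2.54 / 0.6912 = 3.675 ppm.
(a) FC to add: 3.675 − 0.7 = 2.975 mg/L as Cl₂.
(a) Cl₂ equivalent: 2.975 mg/L × 105,602 L = 314.1 g.
(a) Product at 61.3% available Cl: 314.1 / 0.613 = 512.4 g.

(b) Chlorine deficit: 4.0 − 2.8 = 1.2 ppm = 1.2 mg/L as Cl₂.
(b) Cl₂ equivalent needed: 1.2 mg/L × 79,600 L = 95,520 mg = 95.52 g.
(b) Product at 14.7% available chlorine: 95.52 / 0.147 = 649.8 g.
(b) Volume at density 1.09 g/mL: 649.8 g ÷ 1.09 g/mL = 596.1 mL.

(a) 512 g; (b) 596 mL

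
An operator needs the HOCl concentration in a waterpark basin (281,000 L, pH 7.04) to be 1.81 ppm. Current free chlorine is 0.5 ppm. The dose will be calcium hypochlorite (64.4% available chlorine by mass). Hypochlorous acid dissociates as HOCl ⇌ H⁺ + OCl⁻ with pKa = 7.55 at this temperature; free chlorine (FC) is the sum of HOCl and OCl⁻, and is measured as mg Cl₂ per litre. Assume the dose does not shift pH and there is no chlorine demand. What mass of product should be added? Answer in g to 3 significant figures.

[OCl⁻]/[HOCl] = 10^(pH − pKa) = 10^(7.04 − 7.55) = 0.309; fraction as HOCl = 1/(1 + 0.309) = 0.7639.
Free chlorine required for 1.81 ppm HOCl: 1.81 / 0.7639 = 2.369 ppm.
FC to add: 2.369 − 0.5 = 1.869 mg/L as Cl₂.
Cl₂ equivalent: 1.869 mg/L × 281,000 L = 525.3 g.
Product at 64.4% available Cl: 525.3 / 0.644 = 815.7 g.

816 g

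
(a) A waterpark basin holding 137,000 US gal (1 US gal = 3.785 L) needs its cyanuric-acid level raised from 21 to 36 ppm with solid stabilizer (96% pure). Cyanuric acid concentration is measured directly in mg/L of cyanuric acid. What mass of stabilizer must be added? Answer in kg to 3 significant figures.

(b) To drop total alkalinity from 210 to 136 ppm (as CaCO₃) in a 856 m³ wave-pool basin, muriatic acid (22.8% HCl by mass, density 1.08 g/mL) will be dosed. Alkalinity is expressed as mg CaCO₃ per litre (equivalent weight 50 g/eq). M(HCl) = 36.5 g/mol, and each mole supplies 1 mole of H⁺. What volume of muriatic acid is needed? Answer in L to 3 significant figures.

(a) Volume: 137,000 US gal × 3.785 L/gal = 518,545 L.
(a) CYA to add: (36 − 21) = 15 mg/L × 518,545 L = 7778 g cyanuric acid.
(a) At 96% purity: 7778 / 0.96 = 8102 g product.

(b) Volume: 856 m³ = 856,000 L.
(b) Alkalinity to neutralize: (210 − 136) = 74 mg/L as CaCO₃ × 856,000 L = 63,340 g as CaCO₃.
(b) Equivalents of H⁺ required: 63,340 ÷ 50 g/eq = 1267 eq = 1267 mol HCl.
(b) Mass of HCl: 1267 × 36.5 = 46,240 g.
(b) Mass of 22.8% solution: 46,240 / 0.228 = 202,800 g.
(b) Volume: 202,800 g ÷ 1.08 g/mL = 187,800 mL.

(a) 8.10 kg; (b) 188 L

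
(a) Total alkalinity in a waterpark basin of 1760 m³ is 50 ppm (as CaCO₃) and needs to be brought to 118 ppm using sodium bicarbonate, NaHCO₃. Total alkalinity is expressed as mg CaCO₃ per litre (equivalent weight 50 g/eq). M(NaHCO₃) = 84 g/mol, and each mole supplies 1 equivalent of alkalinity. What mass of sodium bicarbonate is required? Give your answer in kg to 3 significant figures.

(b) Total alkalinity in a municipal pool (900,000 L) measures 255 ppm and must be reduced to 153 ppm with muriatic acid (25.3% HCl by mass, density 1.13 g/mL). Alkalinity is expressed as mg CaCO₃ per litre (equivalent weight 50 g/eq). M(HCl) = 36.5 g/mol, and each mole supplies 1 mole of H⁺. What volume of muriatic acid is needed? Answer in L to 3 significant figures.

(a) 201 kg; (b) 234 L

(a) Volume: 1760 m³ = 1,760,000 L.
(a) Alkalinity to add: (118 − 50) = 68 mg/L as CaCO₃ × 1,760,000 L = 119,700 g as CaCO₃.
(a) Equivalents: 119,700 g ÷ 50 g/eq = 2394 eq.
(a) NaHCO₃ supplies 1 eq per mole → 2394 mol.
(a) Mass: 2394 mol × 84 g/mol = 201,100 g.

(b) Alkalinity to neutralize: (255 − 153) = 102 mg/L as CaCO₃ × 900,000 L = 91,800 g as CaCO₃.
(b) Equivalents of H⁺ required: 91,800 ÷ 50 g/eq = 1836 eq = 1836 mol HCl.
(b) Mass of HCl: 1836 × 36.5 = 67,010 g.
(b) Mass of 25.3% solution: 67,010 / 0.253 = 264,900 g.
(b) Volume: 264,900 g ÷ 1.13 g/mL = 234,400 mL.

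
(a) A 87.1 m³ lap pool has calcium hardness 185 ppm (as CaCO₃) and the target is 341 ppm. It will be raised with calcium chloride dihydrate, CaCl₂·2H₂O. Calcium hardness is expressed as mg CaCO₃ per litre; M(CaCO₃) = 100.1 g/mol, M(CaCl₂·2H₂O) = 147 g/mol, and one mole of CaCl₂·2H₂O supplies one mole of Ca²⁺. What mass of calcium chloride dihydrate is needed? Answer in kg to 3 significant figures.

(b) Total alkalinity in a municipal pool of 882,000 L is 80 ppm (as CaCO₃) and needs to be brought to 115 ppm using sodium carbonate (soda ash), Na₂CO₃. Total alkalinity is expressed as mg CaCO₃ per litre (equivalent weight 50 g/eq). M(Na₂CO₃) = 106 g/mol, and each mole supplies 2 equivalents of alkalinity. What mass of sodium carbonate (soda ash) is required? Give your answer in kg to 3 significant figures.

(a) Volume: 87.1 m³ = 87,100 L.
(a) Hardness to add: (341 − 185) = 156 mg/L as CaCO₃ × 87,100 L = 13,590 g as CaCO₃.
(a) Moles of Ca²⁺ (1 mol Ca²⁺ ≡ 1 mol CaCO₃): 13,590 / 100.1 g/mol = 135.7 mol.
(a) Mass of CaCl₂·2H₂O: 135.7 × 147 = 19,950 g.

(b) Alkalinity to add: (115 − 80) = 35 mg/L as CaCO₃ × 882,000 L = 30,870 g as CaCO₃.
(b) Equivalents: 30,870 g ÷ 50 g/eq = 617.4 eq.
(b) Each mole of Na₂CO₃ supplies 2 eq, so 617.4 / 2 = 308.7 mol.
(b) Mass: 308.7 mol × 106 g/mol = 32,720 g.

(a) 20.0 kg; (b) 32.7 kg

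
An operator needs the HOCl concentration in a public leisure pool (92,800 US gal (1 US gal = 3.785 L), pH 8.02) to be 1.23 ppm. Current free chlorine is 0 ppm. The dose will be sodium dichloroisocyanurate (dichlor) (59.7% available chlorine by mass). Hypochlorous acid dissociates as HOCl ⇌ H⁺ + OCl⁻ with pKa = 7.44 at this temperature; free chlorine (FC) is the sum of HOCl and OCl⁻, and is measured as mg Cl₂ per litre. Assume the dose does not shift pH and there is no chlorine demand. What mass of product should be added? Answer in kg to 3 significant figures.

3.48 kg

Volume: 92,800 US gal × 3.785 L/gal = 351,248 L.
[OCl⁻]/[HOCl] = 10^(pH − pKa) = 10^(8.02 − 7.44) = 3.802; fraction as HOCl = 1/(1 + 3.802) = 0.2083.
Free chlorine required for 1.23 ppm HOCl: 1.23 / 0.2083 = 5.906 ppm.
FC to add: 5.906 − 0 = 5.906 mg/L as Cl₂.
Cl₂ equivalent: 5.906 mg/L × 351,248 L = 2075 g.
Product at 59.7% available Cl: 2075 / 0.597 = 3475 g.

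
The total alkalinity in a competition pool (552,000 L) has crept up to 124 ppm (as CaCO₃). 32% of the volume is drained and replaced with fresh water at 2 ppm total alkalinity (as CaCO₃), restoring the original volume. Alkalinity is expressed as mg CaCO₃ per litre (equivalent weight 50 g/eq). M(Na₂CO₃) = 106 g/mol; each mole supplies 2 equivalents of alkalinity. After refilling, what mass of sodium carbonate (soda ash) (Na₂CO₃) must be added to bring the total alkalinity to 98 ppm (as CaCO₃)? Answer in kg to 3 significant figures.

After draining 32% and refilling: 124 × 0.68 + 2 × 0.32 = 84.96 ppm.
Deficit to target: 98 − 84.96 = 13.04 mg/L.
As CaCO₃: 13.04 mg/L × 552,000 L = 7198 g; ÷ 50 g/eq ÷ 2 = 71.98 mol Na₂CO₃.
Mass: 71.98 × 106 = 7630 g.

7.63 kg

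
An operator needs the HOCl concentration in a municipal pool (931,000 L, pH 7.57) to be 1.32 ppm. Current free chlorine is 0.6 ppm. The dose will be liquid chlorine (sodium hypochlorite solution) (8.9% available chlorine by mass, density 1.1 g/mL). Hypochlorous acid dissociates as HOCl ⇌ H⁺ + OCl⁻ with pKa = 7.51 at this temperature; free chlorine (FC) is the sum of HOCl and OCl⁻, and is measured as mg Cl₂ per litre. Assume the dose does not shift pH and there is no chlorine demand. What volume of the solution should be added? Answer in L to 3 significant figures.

[OCl⁻]/[HOCl] = 10^(pH − pKa) = 10^(7.57 − 7.51) = 1.148; fraction as HOCl = 1/(1 + 1.148) = 0.4655.
Free chlorine required for 1.32 ppm HOCl: 1.32 / 0.4655 = 2.836 ppm.
FC to add: 2.836 − 0.6 = 2.236 mg/L as Cl₂.
Cl₂ equivalent: 2.236 mg/L × 931,000 L = 2081 g.
Product at 8.9% available Cl: 2081 / 0.089 = 23,390 g.
Volume: 23,390 g ÷ 1.1 g/mL = 21,260 mL.

21.3 L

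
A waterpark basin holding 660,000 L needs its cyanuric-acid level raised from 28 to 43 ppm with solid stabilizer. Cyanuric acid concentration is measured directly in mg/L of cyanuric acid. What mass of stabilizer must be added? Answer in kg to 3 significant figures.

9.90 kg

CYA to add: (43 − 28) = 15 mg/L × 660,000 L = 9900 g cyanuric acid.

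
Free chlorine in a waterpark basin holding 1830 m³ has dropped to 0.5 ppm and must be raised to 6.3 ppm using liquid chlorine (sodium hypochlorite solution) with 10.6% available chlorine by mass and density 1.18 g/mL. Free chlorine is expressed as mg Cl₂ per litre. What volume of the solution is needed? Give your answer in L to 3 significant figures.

Volume: 1830 m³ = 1,830,000 L.
Chlorine deficit: 6.3 − 0.5 = 5.8 ppm = 5.8 mg/L as Cl₂.
Cl₂ equivalent needed: 5.8 mg/L × 1,830,000 L = 10,610,000 mg = 10,610 g.
Product at 10.6% available chlorine: 10,610 / 0.106 = 100,100 g.
Volume at density 1.18 g/mL: 100,100 g ÷ 1.18 g/mL = 84,860 mL.

84.9 L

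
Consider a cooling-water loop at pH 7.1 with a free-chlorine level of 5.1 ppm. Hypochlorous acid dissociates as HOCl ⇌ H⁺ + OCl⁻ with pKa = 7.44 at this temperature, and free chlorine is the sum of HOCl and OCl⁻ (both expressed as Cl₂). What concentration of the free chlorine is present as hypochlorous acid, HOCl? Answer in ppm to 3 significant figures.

[OCl⁻]/[HOCl] = 10^(pH − pKa) = 10^(7.1 − 7.44) = 10^-0.34 = 0.4571.
Fraction as HOCl = 1 / (1 + 0.4571) = 0.6863.
HOCl = 0.6863 × 5.1 ppm = 3.5 ppm.

3.50 ppm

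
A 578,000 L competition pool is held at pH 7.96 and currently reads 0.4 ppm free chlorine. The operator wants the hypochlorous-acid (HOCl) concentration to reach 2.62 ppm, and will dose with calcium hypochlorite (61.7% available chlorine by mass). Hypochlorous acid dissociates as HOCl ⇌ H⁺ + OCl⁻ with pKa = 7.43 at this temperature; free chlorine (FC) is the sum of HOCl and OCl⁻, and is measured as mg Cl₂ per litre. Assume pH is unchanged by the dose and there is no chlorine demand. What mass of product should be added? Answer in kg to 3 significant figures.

[OCl⁻]/[HOCl] = 10^(pH − pKa) = 10^(7.96 − 7.43) = 3.388; fraction as HOCl = 1/(1 + 3.388) = 0.2279.
Free chlorine required for 2.62 ppm HOCl: 2.62 / 0.2279 = 11.5 ppm.
FC to add: 11.5 − 0.4 = 11.1 mg/L as Cl₂.
Cl₂ equivalent: 11.1 mg/L × 578,000 L = 6414 g.
Product at 61.7% available Cl: 6414 / 0.617 = 10,400 g.

10.4 kg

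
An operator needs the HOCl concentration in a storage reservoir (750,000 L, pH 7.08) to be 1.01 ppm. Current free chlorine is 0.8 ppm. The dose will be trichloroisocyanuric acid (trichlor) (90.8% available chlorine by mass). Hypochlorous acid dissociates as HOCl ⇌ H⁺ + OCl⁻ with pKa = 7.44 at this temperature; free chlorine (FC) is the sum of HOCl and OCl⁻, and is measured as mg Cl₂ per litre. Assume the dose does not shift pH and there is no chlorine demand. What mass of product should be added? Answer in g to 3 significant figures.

[OCl⁻]/[HOCl] = 10^(pH − pKa) = 10^(7.08 − 7.44) = 0.4365; fraction as HOCl = 1/(1 + 0.4365) = 0.6961.
Free chlorine required for 1.01 ppm HOCl: 1.01 / 0.6961 = 1.451 ppm.
FC to add: 1.451 − 0.8 = 0.6509 mg/L as Cl₂.
Cl₂ equivalent: 0.6509 mg/L × 750,000 L = 488.2 g.
Product at 90.8% available Cl: 488.2 / 0.908 = 537.6 g.

538 g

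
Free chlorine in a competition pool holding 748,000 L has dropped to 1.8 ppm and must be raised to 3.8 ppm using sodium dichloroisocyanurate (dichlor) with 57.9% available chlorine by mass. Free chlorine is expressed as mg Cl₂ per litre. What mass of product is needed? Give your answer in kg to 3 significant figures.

2.58 kg

Chlorine deficit: 3.8 − 1.8 = 2 ppm = 2 mg/L as Cl₂.
Cl₂ equivalent needed: 2 mg/L × 748,000 L = 1,496,000 mg = 1496 g.
Product at 57.9% available chlorine: 1496 / 0.579 = 2584 g.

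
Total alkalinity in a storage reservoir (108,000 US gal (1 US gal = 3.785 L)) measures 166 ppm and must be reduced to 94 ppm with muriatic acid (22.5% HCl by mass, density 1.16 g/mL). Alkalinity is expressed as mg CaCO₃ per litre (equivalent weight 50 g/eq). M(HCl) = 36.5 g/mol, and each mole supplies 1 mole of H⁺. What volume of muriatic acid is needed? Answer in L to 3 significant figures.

Volume: 108,000 US gal × 3.785 L/gal = 408,780 L.
Alkalinity to neutralize: (166 − 94) = 72 mg/L as CaCO₃ × 408,780 L = 29,430 g as CaCO₃.
Equivalents of H⁺ required: 29,430 ÷ 50 g/eq = 588.6 eq = 588.6 mol HCl.
Mass of HCl: 588.6 × 36.5 = 21,490 g.
Mass of 22.5% solution: 21,490 / 0.225 = 95,490 g.
Volume: 95,490 g ÷ 1.16 g/mL = 82,320 mL.

82.3 L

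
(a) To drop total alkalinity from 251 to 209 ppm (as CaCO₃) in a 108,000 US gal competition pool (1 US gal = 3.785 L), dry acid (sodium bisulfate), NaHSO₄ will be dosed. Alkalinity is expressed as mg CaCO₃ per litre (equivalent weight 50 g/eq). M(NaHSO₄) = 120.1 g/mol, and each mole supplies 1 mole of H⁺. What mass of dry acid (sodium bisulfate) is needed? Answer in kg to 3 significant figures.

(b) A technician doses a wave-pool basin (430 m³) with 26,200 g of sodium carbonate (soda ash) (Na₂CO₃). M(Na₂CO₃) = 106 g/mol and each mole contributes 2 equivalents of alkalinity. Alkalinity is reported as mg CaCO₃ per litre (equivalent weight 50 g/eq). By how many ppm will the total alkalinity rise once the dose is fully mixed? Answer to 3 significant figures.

(a) 41.2 kg; (b) 57.5 ppm

(a) Volume: 108,000 US gal × 3.785 L/gal = 408,780 L.
(a) Alkalinity to neutralize: (251 − 209) = 42 mg/L as CaCO₃ × 408,780 L = 17,170 g as CaCO₃.
(a) Equivalents of H⁺ required: 17,170 ÷ 50 g/eq = 343.4 eq = 343.4 mol NaHSO₄.
(a) Mass of NaHSO₄: 343.4 × 120.1 = 41,240 g.

(b) Volume: 430 m³ = 430,000 L.
(b) Moles of Na₂CO₃: 26,200 g ÷ 106 g/mol = 247.2 mol → 494.3 eq of alkalinity.
(b) As CaCO₃: 494.3 eq × 50 g/eq = 24,720 g.
(b) Rise: 24,720 g / 430,000 L × 1000 = 57.48 mg/L.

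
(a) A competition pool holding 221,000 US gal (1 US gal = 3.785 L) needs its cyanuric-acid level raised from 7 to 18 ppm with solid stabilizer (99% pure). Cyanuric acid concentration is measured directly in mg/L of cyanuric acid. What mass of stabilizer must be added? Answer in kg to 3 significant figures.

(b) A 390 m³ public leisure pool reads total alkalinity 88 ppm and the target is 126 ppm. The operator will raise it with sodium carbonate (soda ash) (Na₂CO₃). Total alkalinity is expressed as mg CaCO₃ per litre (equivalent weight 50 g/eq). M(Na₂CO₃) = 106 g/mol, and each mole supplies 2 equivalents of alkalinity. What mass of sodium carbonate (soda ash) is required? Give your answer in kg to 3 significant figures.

(a) Volume: 221,000 US gal × 3.785 L/gal = 836,485 L.
(a) CYA to add: (18 − 7) = 11 mg/L × 836,485 L = 9201 g cyanuric acid.
(a) At 99% purity: 9201 / 0.99 = 9294 g product.

(b) Volume: 390 m³ = 390,000 L.
(b) Alkalinity to add: (126 − 88) = 38 mg/L as CaCO₃ × 390,000 L = 14,820 g as CaCO₃.
(b) Equivalents: 14,820 g ÷ 50 g/eq = 296.4 eq.
(b) Each mole of Na₂CO₃ supplies 2 eq, so 296.4 / 2 = 148.2 mol.
(b) Mass: 148.2 mol × 106 g/mol = 15,710 g.

(a) 9.29 kg; (b) 15.7 kg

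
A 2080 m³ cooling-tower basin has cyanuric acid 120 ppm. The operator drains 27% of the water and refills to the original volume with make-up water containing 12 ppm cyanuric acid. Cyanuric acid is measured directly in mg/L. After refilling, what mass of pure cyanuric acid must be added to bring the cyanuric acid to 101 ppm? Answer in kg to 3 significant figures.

21.1 kg

Volume: 2080 m³ = 2,080,000 L.
After draining 27% and refilling: 120 × 0.73 + 12 × 0.27 = 90.84 ppm.
Deficit to target: 101 − 90.84 = 10.16 mg/L.
Mass: 10.16 mg/L × 2,080,000 L = 21,130 g cyanuric acid.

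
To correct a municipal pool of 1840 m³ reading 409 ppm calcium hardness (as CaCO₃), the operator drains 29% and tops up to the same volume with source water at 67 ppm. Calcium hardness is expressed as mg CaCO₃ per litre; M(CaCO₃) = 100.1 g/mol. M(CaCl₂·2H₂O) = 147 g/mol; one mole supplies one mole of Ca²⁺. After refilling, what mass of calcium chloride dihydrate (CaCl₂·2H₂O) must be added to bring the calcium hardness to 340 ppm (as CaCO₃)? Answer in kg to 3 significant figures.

81.5 kg

Volume: 1840 m³ = 1,840,000 L.
After draining 29% and refilling: 409 × 0.71 + 67 × 0.29 = 309.82 ppm.
Deficit to target: 340 − 309.82 = 30.18 mg/L.
As CaCO₃: 30.18 mg/L × 1,840,000 L = 55,530 g; ÷ 100.1 = 554.8 mol Ca²⁺.
Mass: 554.8 × 147 = 81,550 g.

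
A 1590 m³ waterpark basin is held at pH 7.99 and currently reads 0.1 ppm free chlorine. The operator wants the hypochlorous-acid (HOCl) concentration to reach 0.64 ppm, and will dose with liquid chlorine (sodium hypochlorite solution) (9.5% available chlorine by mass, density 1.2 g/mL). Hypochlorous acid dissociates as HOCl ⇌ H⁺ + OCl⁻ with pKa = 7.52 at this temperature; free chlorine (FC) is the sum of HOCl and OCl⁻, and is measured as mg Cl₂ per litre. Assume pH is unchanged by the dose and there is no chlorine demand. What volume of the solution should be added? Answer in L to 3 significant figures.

Volume: 1590 m³ = 1,590,000 L.
[OCl⁻]/[HOCl] = 10^(pH − pKa) = 10^(7.99 − 7.52) = 2.951; fraction as HOCl = 1/(1 + 2.951) = 0.2531.
Free chlorine required for 0.64 ppm HOCl: 0.64 / 0.2531 = 2.529 ppm.
FC to add: 2.529 − 0.1 = 2.429 mg/L as Cl₂.
Cl₂ equivalent: 2.429 mg/L × 1,590,000 L = 3862 g.
Product at 9.5% available Cl: 3862 / 0.095 = 40,650 g.
Volume: 40,650 g ÷ 1.2 g/mL = 33,880 mL.

33.9 L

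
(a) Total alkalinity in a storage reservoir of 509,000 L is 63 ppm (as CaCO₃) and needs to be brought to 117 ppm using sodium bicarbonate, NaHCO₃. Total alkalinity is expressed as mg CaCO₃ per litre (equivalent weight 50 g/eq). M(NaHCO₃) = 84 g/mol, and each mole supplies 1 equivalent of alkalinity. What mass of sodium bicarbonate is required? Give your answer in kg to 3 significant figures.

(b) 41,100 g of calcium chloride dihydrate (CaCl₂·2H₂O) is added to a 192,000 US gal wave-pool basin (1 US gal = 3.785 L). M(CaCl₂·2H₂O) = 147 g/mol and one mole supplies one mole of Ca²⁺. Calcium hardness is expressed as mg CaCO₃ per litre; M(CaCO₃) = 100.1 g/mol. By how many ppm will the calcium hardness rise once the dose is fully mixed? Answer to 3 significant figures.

(a) 46.2 kg; (b) 38.5 ppm

(a) Alkalinity to add: (117 − 63) = 54 mg/L as CaCO₃ × 509,000 L = 27,490 g as CaCO₃.
(a) Equivalents: 27,490 g ÷ 50 g/eq = 549.7 eq.
(a) NaHCO₃ supplies 1 eq per mole → 549.7 mol.
(a) Mass: 549.7 mol × 84 g/mol = 46,180 g.

(b) Volume: 192,000 US gal × 3.785 L/gal = 726,720 L.
(b) Moles of Ca²⁺: 41,100 g ÷ 147 g/mol = 279.6 mol.
(b) As CaCO₃: 279.6 mol × 100.1 g/mol = 27,990 g.
(b) Rise: 27,990 g / 726,720 L × 1000 = 38.51 mg/L.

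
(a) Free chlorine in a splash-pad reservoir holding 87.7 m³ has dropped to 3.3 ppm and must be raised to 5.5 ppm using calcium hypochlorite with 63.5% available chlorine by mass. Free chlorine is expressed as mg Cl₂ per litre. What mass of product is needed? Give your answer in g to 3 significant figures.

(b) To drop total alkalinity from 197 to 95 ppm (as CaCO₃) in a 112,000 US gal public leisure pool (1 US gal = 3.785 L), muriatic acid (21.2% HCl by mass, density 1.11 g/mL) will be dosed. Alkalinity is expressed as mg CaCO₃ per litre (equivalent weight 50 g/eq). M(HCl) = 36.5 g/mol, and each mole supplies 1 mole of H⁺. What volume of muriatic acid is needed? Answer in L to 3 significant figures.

(a) 304 g; (b) 134 L

(a) Volume: 87.7 m³ = 87,700 L.
(a) Chlorine deficit: 5.5 − 3.3 = 2.2 ppm = 2.2 mg/L as Cl₂.
(a) Cl₂ equivalent needed: 2.2 mg/L × 87,700 L = 192,900 mg = 192.9 g.
(a) Product at 63.5% available chlorine: 192.9 / 0.635 = 303.8 g.

(b) Volume: 112,000 US gal × 3.785 L/gal = 423,920 L.
(b) Alkalinity to neutralize: (197 − 95) = 102 mg/L as CaCO₃ × 423,920 L = 43,240 g as CaCO₃.
(b) Equivalents of H⁺ required: 43,240 ÷ 50 g/eq = 864.8 eq = 864.8 mol HCl.
(b) Mass of HCl: 864.8 × 36.5 = 31,570 g.
(b) Mass of 21.2% solution: 31,570 / 0.212 = 148,900 g.
(b) Volume: 148,900 g ÷ 1.11 g/mL = 134,100 mL.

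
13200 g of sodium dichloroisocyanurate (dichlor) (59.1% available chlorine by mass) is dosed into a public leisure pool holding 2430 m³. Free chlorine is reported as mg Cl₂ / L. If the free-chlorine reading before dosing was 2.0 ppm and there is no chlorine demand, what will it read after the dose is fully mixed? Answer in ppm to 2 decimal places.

5.21 ppm

Volume: 2430 m³ = 2,430,000 L.
Available chlorine delivered: 13,200 g × 0.591 = 7801 g as Cl₂.
Concentration rise: 7801 g / 2,430,000 L = 3.21 mg/L = 3.21 ppm.
Final FC: 2.0 + 3.21 = 5.21 ppm.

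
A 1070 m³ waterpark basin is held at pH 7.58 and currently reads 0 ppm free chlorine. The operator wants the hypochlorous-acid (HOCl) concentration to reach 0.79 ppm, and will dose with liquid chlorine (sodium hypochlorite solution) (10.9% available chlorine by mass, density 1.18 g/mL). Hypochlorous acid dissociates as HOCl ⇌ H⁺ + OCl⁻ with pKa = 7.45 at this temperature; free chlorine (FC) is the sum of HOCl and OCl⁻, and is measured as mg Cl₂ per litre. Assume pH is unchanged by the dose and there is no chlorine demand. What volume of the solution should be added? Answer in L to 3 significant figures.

15.4 L

Volume: 1070 m³ = 1,070,000 L.
[OCl⁻]/[HOCl] = 10^(pH − pKa) = 10^(7.58 − 7.45) = 1.349; fraction as HOCl = 1/(1 + 1.349) = 0.4257.
Free chlorine required for 0.79 ppm HOCl: 0.79 / 0.4257 = 1.856 ppm.
FC to add: 1.856 − 0 = 1.856 mg/L as Cl₂.
Cl₂ equivalent: 1.856 mg/L × 1,070,000 L = 1986 g.
Product at 10.9% available Cl: 1986 / 0.109 = 18,220 g.
Volume: 18,220 g ÷ 1.18 g/mL = 15,440 mL.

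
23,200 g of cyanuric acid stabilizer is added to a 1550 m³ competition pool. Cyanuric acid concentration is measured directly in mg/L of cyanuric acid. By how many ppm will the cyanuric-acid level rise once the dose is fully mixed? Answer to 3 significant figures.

15.0 ppm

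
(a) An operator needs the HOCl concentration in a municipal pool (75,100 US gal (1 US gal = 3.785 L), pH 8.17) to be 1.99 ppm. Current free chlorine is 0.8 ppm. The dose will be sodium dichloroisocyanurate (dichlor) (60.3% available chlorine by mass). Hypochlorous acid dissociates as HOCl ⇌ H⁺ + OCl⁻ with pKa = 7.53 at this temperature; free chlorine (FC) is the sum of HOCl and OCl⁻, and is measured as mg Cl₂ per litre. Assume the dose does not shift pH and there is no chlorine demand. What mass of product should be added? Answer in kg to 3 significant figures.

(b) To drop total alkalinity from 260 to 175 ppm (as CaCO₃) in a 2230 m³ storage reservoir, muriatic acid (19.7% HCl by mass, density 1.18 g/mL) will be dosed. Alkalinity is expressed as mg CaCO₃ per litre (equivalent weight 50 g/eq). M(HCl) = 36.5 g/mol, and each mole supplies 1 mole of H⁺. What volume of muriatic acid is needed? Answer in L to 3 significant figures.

(a) Volume: 75,100 US gal × 3.785 L/gal = 284,254 L.
(a) [OCl⁻]/[HOCl] = 10^(pH − pKa) = 10^(8.17 − 7.53) = 4.365; fraction as HOCl = 1/(1 + 4.365) = 0.1864.
(a) Free chlorine required for 1.99 ppm HOCl: 1.99 / 0.1864 = 10.68 ppm.
(a) FC to add: 10.68 − 0.8 = 9.877 mg/L as Cl₂.
(a) Cl₂ equivalent: 9.877 mg/L × 284,254 L = 2807 g.
(a) Product at 60.3% available Cl: 2807 / 0.603 = 4656 g.

(b) Volume: 2230 m³ = 2,230,000 L.
(b) Alkalinity to neutralize: (260 − 175) = 85 mg/L as CaCO₃ × 2,230,000 L = 189,600 g as CaCO₃.
(b) Equivalents of H⁺ required: 189,600 ÷ 50 g/eq = 3791 eq = 3791 mol HCl.
(b) Mass of HCl: 3791 × 36.5 = 138,400 g.
(b) Mass of 19.7% solution: 138,400 / 0.197 = 702,400 g.
(b) Volume: 702,400 g ÷ 1.18 g/mL = 595,200 mL.

(a) 4.66 kg; (b) 595 L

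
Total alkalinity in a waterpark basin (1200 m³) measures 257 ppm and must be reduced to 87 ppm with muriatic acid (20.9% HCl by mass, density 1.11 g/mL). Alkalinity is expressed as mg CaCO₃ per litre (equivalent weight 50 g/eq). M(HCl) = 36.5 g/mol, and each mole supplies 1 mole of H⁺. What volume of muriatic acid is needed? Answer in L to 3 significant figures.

Volume: 1200 m³ = 1,200,000 L.
Alkalinity to neutralize: (257 − 87) = 170 mg/L as CaCO₃ × 1,200,000 L = 204,000 g as CaCO₃.
Equivalents of H⁺ required: 204,000 ÷ 50 g/eq = 4080 eq = 4080 mol HCl.
Mass of HCl: 4080 × 36.5 = 148,900 g.
Mass of 20.9% solution: 148,900 / 0.209 = 712,500 g.
Volume: 712,500 g ÷ 1.11 g/mL = 641,900 mL.

642 L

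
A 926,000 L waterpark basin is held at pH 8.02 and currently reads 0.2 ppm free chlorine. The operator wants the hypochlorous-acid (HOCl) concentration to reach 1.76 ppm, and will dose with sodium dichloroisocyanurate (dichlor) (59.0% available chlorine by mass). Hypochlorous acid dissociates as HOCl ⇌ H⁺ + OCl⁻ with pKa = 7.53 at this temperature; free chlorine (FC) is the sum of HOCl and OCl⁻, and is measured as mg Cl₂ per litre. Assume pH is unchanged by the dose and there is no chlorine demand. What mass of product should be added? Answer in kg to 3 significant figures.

11.0 kg

[OCl⁻]/[HOCl] = 10^(pH − pKa) = 10^(8.02 − 7.53) = 3.09; fraction as HOCl = 1/(1 + 3.09) = 0.2445.
Free chlorine required for 1.76 ppm HOCl: 1.76 / 0.2445 = 7.199 ppm.
FC to add: 7.199 − 0.2 = 6.999 mg/L as Cl₂.
Cl₂ equivalent: 6.999 mg/L × 926,000 L = 6481 g.
Product at 59.0% available Cl: 6481 / 0.59 = 10,980 g.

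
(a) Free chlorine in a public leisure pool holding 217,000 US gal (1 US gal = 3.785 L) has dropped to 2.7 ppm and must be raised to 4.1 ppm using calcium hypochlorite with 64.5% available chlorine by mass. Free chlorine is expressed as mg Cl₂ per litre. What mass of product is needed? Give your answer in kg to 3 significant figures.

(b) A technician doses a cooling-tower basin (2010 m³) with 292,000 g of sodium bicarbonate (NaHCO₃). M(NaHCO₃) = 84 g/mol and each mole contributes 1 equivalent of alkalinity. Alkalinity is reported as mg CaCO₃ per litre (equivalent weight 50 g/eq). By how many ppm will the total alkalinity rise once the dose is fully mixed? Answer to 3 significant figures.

(a) 1.78 kg; (b) 86.5 ppm

(a) Volume: 217,000 US gal × 3.785 L/gal = 821,345 L.
(a) Chlorine deficit: 4.1 − 2.7 = 1.4 ppm = 1.4 mg/L as Cl₂.
(a) Cl₂ equivalent needed: 1.4 mg/L × 821,345 L = 1,150,000 mg = 1150 g.
(a) Product at 64.5% available chlorine: 1150 / 0.645 = 1783 g.

(b) Volume: 2010 m³ = 2,010,000 L.
(b) Moles of NaHCO₃: 292,000 g ÷ 84 g/mol = 3476 mol → 3476 eq of alkalinity.
(b) As CaCO₃: 3476 eq × 50 g/eq = 173,800 g.
(b) Rise: 173,800 g / 2,010,000 L × 1000 = 86.47 mg/L.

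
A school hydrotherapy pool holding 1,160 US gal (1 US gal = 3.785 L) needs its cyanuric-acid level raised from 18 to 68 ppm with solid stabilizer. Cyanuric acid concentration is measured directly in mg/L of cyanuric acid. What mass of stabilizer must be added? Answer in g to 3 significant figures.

Volume: 1,160 US gal × 3.785 L/gal = 4,391 L.
CYA to add: (68 − 18) = 50 mg/L × 4,391 L = 219.5 g cyanuric acid.

220 g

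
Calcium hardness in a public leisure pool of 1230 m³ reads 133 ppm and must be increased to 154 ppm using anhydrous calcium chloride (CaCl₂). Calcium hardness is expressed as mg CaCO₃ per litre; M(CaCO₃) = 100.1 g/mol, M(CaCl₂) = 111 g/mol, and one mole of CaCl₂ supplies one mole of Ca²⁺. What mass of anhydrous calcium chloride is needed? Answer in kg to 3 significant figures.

Volume: 1230 m³ = 1,230,000 L.
Hardness to add: (154 − 133) = 21 mg/L as CaCO₃ × 1,230,000 L = 25,830 g as CaCO₃.
Moles of Ca²⁺ (1 mol Ca²⁺ ≡ 1 mol CaCO₃): 25,830 / 100.1 g/mol = 258 mol.
Mass of CaCl₂: 258 × 111 = 28,640 g.

28.6 kg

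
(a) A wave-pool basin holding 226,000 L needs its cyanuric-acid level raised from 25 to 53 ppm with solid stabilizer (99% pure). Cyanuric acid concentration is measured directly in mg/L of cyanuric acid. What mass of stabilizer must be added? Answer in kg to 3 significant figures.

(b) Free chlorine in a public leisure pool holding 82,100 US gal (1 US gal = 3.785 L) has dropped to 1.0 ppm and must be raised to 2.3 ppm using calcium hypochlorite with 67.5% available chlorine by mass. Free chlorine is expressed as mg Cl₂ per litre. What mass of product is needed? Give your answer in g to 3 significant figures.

(a) 6.39 kg; (b) 598 g

(a) CYA to add: (53 − 25) = 28 mg/L × 226,000 L = 6328 g cyanuric acid.
(a) At 99% purity: 6328 / 0.99 = 6392 g product.

(b) Volume: 82,100 US gal × 3.785 L/gal = 310,748 L.
(b) Chlorine deficit: 2.3 − 1.0 = 1.3 ppm = 1.3 mg/L as Cl₂.
(b) Cl₂ equivalent needed: 1.3 mg/L × 310,748 L = 404,000 mg = 404 g.
(b) Product at 67.5% available chlorine: 404 / 0.675 = 598.5 g.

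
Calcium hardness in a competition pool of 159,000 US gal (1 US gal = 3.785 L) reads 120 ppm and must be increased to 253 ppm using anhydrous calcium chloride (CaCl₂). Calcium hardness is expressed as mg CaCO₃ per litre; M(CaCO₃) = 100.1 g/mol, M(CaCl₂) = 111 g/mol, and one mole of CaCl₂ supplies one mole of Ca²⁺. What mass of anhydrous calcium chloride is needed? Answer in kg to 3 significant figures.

88.8 kg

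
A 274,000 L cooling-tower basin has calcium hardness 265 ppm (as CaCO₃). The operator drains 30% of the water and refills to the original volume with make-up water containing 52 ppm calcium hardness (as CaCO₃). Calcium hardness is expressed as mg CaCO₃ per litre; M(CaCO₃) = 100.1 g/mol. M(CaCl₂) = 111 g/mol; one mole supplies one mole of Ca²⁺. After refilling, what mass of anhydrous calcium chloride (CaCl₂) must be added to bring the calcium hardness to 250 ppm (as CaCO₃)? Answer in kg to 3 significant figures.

14.9 kg

After draining 30% and refilling: 265 × 0.70 + 52 × 0.30 = 201.1 ppm.
Deficit to target: 250 − 201.1 = 48.9 mg/L.
As CaCO₃: 48.9 mg/L × 274,000 L = 13,400 g; ÷ 100.1 = 133.9 mol Ca²⁺.
Mass: 133.9 × 111 = 14,860 g.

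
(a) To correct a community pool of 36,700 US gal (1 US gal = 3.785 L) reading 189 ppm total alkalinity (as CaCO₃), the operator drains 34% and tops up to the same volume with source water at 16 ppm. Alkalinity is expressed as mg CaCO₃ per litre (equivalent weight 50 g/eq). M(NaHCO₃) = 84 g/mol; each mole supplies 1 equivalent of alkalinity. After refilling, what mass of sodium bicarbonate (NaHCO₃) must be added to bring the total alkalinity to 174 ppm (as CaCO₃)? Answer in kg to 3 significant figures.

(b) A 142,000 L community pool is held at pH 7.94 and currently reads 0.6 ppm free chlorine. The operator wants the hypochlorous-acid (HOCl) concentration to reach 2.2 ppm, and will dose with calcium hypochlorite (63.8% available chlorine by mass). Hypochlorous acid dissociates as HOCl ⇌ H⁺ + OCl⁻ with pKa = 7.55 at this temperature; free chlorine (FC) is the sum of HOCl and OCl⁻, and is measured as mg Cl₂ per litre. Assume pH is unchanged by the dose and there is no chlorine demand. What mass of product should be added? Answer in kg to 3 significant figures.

(a) Volume: 36,700 US gal × 3.785 L/gal = 138,910 L.
(a) After draining 34% and refilling: 189 × 0.66 + 16 × 0.34 = 130.18 ppm.
(a) Deficit to target: 174 − 130.18 = 43.82 mg/L.
(a) As CaCO₃: 43.82 mg/L × 138,910 L = 6087 g; ÷ 50 g/eq ÷ 1 = 121.7 mol NaHCO₃.
(a) Mass: 121.7 × 84 = 10,230 g.

(b) [OCl⁻]/[HOCl] = 10^(pH − pKa) = 10^(7.94 − 7.55) = 2.455; fraction as HOCl = 1/(1 + 2.455) = 0.2895.
(b) Free chlorine required for 2.2 ppm HOCl: 2.2 / 0.2895 = 7.6 ppm.
(b) FC to add: 7.6 − 0.6 = 7 mg/L as Cl₂.
(b) Cl₂ equivalent: 7 mg/L × 142,000 L = 994.1 g.
(b) Product at 63.8% available Cl: 994.1 / 0.638 = 1558 g.

(a) 10.2 kg; (b) 1.56 kg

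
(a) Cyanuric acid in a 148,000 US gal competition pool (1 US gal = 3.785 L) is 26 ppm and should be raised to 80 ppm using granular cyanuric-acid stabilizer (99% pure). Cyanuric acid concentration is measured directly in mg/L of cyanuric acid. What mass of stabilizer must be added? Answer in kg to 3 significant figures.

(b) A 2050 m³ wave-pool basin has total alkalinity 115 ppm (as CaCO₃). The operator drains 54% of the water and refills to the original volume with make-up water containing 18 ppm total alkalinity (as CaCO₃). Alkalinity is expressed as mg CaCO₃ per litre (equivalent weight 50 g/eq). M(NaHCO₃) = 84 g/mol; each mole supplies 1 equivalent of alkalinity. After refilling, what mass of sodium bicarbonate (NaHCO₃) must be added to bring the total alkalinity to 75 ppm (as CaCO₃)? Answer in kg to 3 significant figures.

(a) 30.6 kg; (b) 42.6 kg

(a) Volume: 148,000 US gal × 3.785 L/gal = 560,180 L.
(a) CYA to add: (80 − 26) = 54 mg/L × 560,180 L = 30,250 g cyanuric acid.
(a) At 99% purity: 30,250 / 0.99 = 30,560 g product.

(b) Volume: 2050 m³ = 2,050,000 L.
(b) After draining 54% and refilling: 115 × 0.46 + 18 × 0.54 = 62.62 ppm.
(b) Deficit to target: 75 − 62.62 = 12.38 mg/L.
(b) As CaCO₃: 12.38 mg/L × 2,050,000 L = 25,380 g; ÷ 50 g/eq ÷ 1 = 507.6 mol NaHCO₃.
(b) Mass: 507.6 × 84 = 42,640 g.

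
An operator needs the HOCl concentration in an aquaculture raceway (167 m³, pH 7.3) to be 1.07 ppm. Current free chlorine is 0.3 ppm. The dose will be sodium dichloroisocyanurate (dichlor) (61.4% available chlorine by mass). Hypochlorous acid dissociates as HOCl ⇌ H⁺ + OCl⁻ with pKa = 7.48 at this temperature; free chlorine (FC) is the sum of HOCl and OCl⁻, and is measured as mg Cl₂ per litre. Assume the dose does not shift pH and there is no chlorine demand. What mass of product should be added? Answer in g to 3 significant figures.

Volume: 167 m³ = 167,000 L.
[OCl⁻]/[HOCl] = 10^(pH − pKa) = 10^(7.3 − 7.48) = 0.6607; fraction as HOCl = 1/(1 + 0.6607) = 0.6022.
Free chlorine required for 1.07 ppm HOCl: 1.07 / 0.6022 = 1.777 ppm.
FC to add: 1.777 − 0.3 = 1.477 mg/L as Cl₂.
Cl₂ equivalent: 1.477 mg/L × 167,000 L = 246.6 g.
Product at 61.4% available Cl: 246.6 / 0.614 = 401.7 g.

402 g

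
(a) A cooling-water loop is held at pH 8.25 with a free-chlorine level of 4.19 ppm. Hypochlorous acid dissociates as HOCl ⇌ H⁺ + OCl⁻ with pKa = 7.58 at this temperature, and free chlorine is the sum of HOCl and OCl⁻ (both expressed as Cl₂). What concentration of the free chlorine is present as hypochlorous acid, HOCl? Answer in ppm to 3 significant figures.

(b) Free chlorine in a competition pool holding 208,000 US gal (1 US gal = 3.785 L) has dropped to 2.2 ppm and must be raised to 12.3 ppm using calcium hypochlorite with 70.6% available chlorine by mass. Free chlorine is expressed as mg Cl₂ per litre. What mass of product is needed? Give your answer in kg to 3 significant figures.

(a) [OCl⁻]/[HOCl] = 10^(pH − pKa) = 10^(8.25 − 7.58) = 10^0.67 = 4.677.
(a) Fraction as HOCl = 1 / (1 + 4.677) = 0.1761.
(a) HOCl = 0.1761 × 4.19 ppm = 0.738 ppm.

(b) Volume: 208,000 US gal × 3.785 L/gal = 787,280 L.
(b) Chlorine deficit: 12.3 − 2.2 = 10.1 ppm = 10.1 mg/L as Cl₂.
(b) Cl₂ equivalent needed: 10.1 mg/L × 787,280 L = 7,952,000 mg = 7952 g.
(b) Product at 70.6% available chlorine: 7952 / 0.706 = 11,260 g.

(a) 0.738 ppm; (b) 11.3 kg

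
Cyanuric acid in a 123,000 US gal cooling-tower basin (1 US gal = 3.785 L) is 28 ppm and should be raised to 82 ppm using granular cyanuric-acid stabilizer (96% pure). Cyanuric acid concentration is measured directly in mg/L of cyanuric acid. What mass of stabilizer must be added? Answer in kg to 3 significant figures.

26.2 kg

Volume: 123,000 US gal × 3.785 L/gal = 465,555 L.
CYA to add: (82 − 28) = 54 mg/L × 465,555 L = 25,140 g cyanuric acid.
At 96% purity: 25,140 / 0.96 = 26,190 g product.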